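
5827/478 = 5827/478 = 12.19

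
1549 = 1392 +157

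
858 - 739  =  119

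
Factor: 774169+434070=1208239^1 = 1208239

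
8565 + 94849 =103414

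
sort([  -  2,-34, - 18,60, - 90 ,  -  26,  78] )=[ - 90,-34,  -  26, -18,-2, 60, 78 ] 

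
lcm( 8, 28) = 56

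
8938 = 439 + 8499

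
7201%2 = 1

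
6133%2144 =1845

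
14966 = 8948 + 6018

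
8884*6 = 53304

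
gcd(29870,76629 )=1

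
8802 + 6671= 15473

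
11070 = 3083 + 7987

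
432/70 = 216/35 = 6.17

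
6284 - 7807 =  - 1523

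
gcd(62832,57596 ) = 5236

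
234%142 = 92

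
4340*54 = 234360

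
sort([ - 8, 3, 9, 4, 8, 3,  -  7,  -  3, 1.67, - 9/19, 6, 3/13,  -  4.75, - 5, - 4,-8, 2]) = [ - 8, - 8,  -  7, - 5, - 4.75, - 4,- 3, - 9/19,3/13,1.67,2,3, 3,4, 6 , 8, 9]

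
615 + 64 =679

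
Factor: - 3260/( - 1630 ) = 2 =2^1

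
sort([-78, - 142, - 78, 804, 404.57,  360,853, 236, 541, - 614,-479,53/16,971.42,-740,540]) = [-740, - 614,-479,-142,-78, - 78,53/16 , 236, 360,404.57, 540,541, 804, 853,971.42 ] 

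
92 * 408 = 37536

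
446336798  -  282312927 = 164023871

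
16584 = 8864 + 7720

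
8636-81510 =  - 72874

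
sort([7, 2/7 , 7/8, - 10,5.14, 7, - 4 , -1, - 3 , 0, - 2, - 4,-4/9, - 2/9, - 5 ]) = [ - 10 ,-5, - 4, - 4, - 3 , - 2, - 1,-4/9, - 2/9, 0, 2/7, 7/8, 5.14,7, 7 ] 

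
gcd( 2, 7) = 1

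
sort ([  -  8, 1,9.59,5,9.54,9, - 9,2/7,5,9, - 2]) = [ - 9, - 8, - 2,2/7,1,5  ,  5 , 9 , 9 , 9.54,9.59 ]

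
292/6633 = 292/6633 = 0.04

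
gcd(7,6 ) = 1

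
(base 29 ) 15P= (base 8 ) 1763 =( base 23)1KM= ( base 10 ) 1011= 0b1111110011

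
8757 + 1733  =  10490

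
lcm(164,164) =164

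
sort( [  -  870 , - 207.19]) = [ - 870, - 207.19] 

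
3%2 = 1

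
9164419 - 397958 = 8766461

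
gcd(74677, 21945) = 1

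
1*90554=90554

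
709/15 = 47+4/15 = 47.27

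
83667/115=727 + 62/115=727.54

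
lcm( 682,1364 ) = 1364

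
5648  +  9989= 15637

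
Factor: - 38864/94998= -2^3  *  3^(-1)*7^1*71^(-1 )*223^(-1)*347^1 = - 19432/47499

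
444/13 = 444/13= 34.15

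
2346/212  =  1173/106 =11.07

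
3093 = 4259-1166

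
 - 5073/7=-5073/7 = - 724.71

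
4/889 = 4/889=0.00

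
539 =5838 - 5299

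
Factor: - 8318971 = -8318971^1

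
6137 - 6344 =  - 207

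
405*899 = 364095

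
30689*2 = 61378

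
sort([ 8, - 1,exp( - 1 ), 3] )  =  [ - 1, exp (-1),3,  8] 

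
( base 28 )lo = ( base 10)612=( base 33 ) II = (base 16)264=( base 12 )430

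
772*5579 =4306988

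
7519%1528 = 1407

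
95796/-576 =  - 167 + 11/16 = -166.31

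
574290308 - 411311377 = 162978931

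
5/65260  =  1/13052 = 0.00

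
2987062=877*3406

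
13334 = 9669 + 3665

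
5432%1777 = 101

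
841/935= 841/935  =  0.90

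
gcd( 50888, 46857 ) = 1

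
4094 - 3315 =779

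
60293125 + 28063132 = 88356257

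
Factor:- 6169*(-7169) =44225561  =  31^1*67^1*107^1 * 199^1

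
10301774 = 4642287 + 5659487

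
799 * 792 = 632808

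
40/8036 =10/2009 = 0.00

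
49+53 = 102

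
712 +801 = 1513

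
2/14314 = 1/7157= 0.00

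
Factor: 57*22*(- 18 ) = -22572 = - 2^2*3^3 * 11^1 * 19^1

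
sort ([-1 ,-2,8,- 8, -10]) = [-10,-8, - 2, - 1,8]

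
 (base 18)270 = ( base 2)1100000110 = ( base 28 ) ri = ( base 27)11I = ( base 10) 774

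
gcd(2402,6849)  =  1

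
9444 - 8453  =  991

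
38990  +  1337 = 40327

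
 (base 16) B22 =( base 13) 13B3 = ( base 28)3hm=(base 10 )2850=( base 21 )69f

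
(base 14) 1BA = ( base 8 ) 550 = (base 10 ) 360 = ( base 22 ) g8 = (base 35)AA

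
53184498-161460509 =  - 108276011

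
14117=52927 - 38810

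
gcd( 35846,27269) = 1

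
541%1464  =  541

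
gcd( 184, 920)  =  184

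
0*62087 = 0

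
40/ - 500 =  - 1+23/25 = - 0.08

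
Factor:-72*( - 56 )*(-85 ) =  - 2^6*3^2*5^1* 7^1*17^1 =- 342720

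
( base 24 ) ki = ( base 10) 498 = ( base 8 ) 762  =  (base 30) gi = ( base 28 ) hm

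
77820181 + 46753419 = 124573600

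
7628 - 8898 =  - 1270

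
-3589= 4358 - 7947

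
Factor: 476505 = 3^2*5^1*10589^1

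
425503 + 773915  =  1199418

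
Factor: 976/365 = 2^4*5^( - 1)*61^1*73^( - 1) 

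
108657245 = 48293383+60363862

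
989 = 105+884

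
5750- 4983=767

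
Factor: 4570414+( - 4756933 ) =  - 3^1* 79^1*787^1 = - 186519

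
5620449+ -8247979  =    -  2627530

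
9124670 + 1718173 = 10842843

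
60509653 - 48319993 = 12189660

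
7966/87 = 7966/87= 91.56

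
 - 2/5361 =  -1 + 5359/5361= - 0.00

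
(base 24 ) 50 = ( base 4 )1320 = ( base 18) 6c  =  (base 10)120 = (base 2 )1111000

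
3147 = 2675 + 472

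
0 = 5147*0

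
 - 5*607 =-3035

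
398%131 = 5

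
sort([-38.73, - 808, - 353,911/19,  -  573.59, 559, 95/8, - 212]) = [ - 808,-573.59 ,  -  353,- 212 ,-38.73,95/8, 911/19,  559 ] 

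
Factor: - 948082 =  - 2^1*109^1*4349^1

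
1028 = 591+437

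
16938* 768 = 13008384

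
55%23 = 9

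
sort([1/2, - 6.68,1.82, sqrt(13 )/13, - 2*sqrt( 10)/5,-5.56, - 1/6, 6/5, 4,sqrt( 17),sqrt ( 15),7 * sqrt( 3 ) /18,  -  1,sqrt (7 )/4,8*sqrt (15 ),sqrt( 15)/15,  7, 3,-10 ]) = [  -  10, - 6.68,-5.56,-2*sqrt( 10 )/5, - 1,-1/6,sqrt( 15 ) /15,sqrt( 13)/13, 1/2,sqrt(7 ) /4,7 *sqrt( 3 )/18,6/5, 1.82 , 3,  sqrt( 15) , 4  ,  sqrt( 17), 7,8*sqrt( 15 ) ] 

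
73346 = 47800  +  25546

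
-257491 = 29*( - 8879) 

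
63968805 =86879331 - 22910526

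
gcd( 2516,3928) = 4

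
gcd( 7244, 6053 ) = 1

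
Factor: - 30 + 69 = 3^1*13^1 = 39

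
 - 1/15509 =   -  1/15509 = - 0.00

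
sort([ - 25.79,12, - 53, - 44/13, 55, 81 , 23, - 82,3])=[ - 82, - 53,-25.79, - 44/13,3,12,23,55,81]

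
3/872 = 3/872  =  0.00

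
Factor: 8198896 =2^4*17^1*43^1*701^1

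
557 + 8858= 9415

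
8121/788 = 8121/788 = 10.31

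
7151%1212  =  1091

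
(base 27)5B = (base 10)146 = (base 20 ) 76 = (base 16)92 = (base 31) 4M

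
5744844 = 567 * 10132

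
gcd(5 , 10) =5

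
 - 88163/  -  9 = 9795 + 8/9 = 9795.89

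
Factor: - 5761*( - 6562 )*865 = 2^1 * 5^1*7^1*17^1*173^1*193^1*823^1 = 32700184930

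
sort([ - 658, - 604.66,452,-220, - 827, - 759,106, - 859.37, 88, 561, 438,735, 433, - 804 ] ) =[  -  859.37,- 827, - 804,  -  759 , - 658 , - 604.66, -220,  88, 106, 433, 438,452, 561, 735 ]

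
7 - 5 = 2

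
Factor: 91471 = 23^1*41^1 * 97^1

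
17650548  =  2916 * 6053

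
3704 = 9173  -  5469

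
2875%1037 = 801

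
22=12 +10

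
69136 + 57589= 126725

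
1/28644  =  1/28644 = 0.00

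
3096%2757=339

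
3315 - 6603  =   - 3288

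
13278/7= 13278/7 = 1896.86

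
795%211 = 162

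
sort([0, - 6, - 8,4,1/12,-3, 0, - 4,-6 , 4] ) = [ - 8,- 6, - 6, - 4, - 3 , 0, 0,1/12, 4, 4]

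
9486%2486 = 2028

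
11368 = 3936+7432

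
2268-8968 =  - 6700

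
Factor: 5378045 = 5^1*19^1  *  56611^1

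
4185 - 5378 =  - 1193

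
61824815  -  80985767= - 19160952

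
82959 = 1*82959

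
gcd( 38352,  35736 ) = 24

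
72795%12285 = 11370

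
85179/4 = 85179/4 = 21294.75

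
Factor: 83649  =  3^1*27883^1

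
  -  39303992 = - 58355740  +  19051748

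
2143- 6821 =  - 4678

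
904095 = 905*999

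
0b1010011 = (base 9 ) 102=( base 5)313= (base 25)38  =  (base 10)83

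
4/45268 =1/11317 = 0.00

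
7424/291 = 7424/291 =25.51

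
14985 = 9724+5261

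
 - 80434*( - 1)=80434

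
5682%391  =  208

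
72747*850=61834950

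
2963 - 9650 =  - 6687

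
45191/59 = 765  +  56/59 = 765.95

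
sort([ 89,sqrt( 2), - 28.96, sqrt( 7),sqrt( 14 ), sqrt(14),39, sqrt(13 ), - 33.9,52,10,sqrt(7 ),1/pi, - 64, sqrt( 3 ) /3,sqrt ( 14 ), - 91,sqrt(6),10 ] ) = [ - 91, - 64, - 33.9, - 28.96, 1/pi,sqrt(3) /3, sqrt( 2), sqrt( 6),sqrt (7 ),sqrt(7),sqrt(13), sqrt( 14), sqrt(14) , sqrt(14),10,10,39, 52, 89 ] 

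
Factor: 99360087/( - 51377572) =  -2^( - 2)*3^1*17^1 *1948237^1*12844393^(- 1)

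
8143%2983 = 2177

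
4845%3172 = 1673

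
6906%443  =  261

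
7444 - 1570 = 5874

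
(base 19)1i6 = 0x2c5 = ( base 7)2032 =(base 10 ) 709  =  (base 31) MR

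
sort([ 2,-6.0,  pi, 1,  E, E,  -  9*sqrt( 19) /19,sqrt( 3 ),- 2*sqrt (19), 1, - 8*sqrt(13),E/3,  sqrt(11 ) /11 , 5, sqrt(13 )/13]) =[ - 8 * sqrt ( 13 ),-2  *  sqrt(19 ), - 6.0,-9*sqrt(19 )/19,sqrt(13) /13,sqrt ( 11 )/11,E/3,  1,1,sqrt ( 3) , 2,E, E,  pi,5]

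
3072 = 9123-6051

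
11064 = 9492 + 1572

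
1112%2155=1112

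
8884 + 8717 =17601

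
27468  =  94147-66679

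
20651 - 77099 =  - 56448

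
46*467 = 21482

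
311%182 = 129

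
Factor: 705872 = 2^4 * 157^1 * 281^1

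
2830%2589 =241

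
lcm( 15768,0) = 0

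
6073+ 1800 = 7873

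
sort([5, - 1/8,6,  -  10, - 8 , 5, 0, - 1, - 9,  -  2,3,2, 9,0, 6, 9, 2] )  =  [ -10,-9,  -  8,  -  2, - 1, - 1/8,0, 0,2,  2, 3, 5, 5, 6,  6,9,9 ]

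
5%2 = 1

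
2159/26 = 83+1/26=83.04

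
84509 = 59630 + 24879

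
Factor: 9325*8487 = 79141275 =3^2*5^2*23^1*41^1*373^1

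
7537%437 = 108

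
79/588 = 79/588= 0.13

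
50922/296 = 25461/148 = 172.03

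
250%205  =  45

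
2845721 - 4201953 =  -1356232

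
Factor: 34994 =2^1*17497^1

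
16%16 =0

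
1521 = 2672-1151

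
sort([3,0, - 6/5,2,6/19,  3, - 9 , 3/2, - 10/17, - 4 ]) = [ - 9, - 4, - 6/5, - 10/17,0, 6/19,3/2,2,  3, 3]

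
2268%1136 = 1132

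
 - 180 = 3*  ( - 60 ) 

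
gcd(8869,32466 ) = 7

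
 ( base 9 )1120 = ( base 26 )15M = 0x33C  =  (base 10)828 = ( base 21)1i9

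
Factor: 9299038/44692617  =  2^1*3^(  -  1)*7^1*19^(-1 )*23^1*28879^1*784081^( - 1)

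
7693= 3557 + 4136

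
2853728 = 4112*694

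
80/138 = 40/69=0.58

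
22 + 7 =29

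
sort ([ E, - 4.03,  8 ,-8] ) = [-8, - 4.03, E, 8] 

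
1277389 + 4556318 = 5833707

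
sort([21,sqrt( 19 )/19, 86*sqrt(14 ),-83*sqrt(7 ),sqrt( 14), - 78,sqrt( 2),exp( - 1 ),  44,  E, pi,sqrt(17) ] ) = [ - 83*sqrt( 7), - 78, sqrt (19) /19,exp(  -  1 ), sqrt (2), E,pi,sqrt(14),sqrt( 17 ) , 21, 44,86*sqrt( 14 )]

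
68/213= 68/213 = 0.32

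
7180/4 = 1795=1795.00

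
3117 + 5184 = 8301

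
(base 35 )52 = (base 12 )129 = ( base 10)177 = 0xb1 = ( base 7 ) 342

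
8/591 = 8/591 =0.01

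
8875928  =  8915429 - 39501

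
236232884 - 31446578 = 204786306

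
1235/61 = 20 + 15/61 = 20.25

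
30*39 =1170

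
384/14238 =64/2373 = 0.03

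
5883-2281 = 3602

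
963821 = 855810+108011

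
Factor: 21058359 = 3^1*7^1*17^1*61^1 *967^1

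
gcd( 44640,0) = 44640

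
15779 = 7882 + 7897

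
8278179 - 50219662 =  -41941483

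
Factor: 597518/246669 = 2^1*3^( -1)*82223^( - 1)*298759^1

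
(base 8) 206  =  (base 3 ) 11222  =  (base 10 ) 134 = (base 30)4e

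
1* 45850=45850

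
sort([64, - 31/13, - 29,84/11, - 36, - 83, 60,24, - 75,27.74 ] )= [- 83,-75, - 36, - 29,- 31/13,84/11, 24,27.74,60,64]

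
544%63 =40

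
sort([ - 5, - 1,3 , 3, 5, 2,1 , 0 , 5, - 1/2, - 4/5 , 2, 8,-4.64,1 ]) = [ - 5, - 4.64, - 1, - 4/5, - 1/2,0,1, 1 , 2 , 2, 3,3,5,5, 8]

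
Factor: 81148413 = 3^1* 27049471^1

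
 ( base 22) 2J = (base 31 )21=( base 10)63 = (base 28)27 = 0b111111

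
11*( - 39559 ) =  - 435149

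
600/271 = 2 + 58/271 = 2.21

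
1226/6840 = 613/3420 =0.18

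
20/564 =5/141 = 0.04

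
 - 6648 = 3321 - 9969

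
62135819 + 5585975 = 67721794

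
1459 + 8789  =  10248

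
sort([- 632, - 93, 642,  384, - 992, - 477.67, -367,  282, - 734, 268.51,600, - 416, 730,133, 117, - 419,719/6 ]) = [ - 992, - 734, - 632, - 477.67,-419, - 416,-367, - 93 , 117,719/6, 133, 268.51, 282,384,600,642, 730]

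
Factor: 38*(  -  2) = -2^2 * 19^1=- 76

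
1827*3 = 5481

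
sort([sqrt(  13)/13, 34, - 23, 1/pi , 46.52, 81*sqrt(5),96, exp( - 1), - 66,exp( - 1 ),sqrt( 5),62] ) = [ - 66, - 23 , sqrt( 13 )/13,1/pi,  exp ( - 1),exp ( - 1),sqrt( 5),34,46.52,  62, 96, 81*sqrt( 5) ]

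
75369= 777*97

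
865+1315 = 2180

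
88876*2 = 177752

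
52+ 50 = 102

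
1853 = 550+1303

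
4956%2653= 2303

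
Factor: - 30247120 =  - 2^4*5^1*378089^1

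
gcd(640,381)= 1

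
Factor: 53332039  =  229^1*232891^1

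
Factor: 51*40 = 2040 = 2^3*3^1*5^1 * 17^1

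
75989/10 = 75989/10 = 7598.90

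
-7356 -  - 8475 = 1119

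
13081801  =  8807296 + 4274505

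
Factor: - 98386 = - 2^1*49193^1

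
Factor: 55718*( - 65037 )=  - 3623731566 = - 2^1*3^1*7^1*13^1*19^1 * 163^1*2143^1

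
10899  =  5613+5286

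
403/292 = 1+ 111/292 = 1.38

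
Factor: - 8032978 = -2^1*431^1*9319^1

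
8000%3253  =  1494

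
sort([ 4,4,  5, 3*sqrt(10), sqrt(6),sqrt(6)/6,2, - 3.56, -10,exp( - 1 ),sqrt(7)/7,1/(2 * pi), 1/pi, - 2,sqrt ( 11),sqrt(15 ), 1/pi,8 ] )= [ - 10, - 3.56, - 2,1/(2*pi),1/pi,1/pi, exp( - 1),sqrt(7)/7, sqrt( 6)/6,2,sqrt(6), sqrt (11),sqrt(15),  4, 4, 5,8,3*sqrt(10)] 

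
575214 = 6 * 95869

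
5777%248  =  73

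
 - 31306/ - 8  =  3913 + 1/4 = 3913.25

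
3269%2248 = 1021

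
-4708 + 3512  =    -  1196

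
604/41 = 14 + 30/41 = 14.73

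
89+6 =95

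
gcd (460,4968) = 92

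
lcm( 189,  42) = 378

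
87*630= 54810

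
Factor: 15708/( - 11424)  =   - 2^( - 3 )*11^1 = - 11/8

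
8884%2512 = 1348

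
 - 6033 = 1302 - 7335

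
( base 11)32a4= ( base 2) 1000011111101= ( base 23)852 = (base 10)4349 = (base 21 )9I2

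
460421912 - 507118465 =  - 46696553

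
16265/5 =3253 = 3253.00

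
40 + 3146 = 3186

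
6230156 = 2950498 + 3279658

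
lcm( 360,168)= 2520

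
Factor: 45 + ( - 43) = 2^1 = 2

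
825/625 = 33/25 = 1.32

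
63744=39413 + 24331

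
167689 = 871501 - 703812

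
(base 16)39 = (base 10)57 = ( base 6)133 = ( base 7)111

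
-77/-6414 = 77/6414 = 0.01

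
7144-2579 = 4565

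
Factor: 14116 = 2^2*3529^1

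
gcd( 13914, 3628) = 2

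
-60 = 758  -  818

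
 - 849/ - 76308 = 283/25436 = 0.01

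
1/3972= 1/3972 = 0.00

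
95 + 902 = 997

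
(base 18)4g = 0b1011000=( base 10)88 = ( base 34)2K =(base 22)40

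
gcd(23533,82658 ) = 1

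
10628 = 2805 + 7823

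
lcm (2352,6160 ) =129360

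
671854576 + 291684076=963538652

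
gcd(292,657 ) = 73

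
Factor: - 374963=- 257^1 *1459^1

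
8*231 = 1848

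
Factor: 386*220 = 84920 = 2^3*5^1*11^1*193^1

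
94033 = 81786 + 12247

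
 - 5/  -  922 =5/922 = 0.01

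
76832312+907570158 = 984402470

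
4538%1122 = 50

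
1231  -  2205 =  -  974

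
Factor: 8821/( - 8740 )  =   - 2^( - 2 )*5^( - 1 )* 19^(-1)*23^ ( - 1 )*8821^1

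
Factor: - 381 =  - 3^1*127^1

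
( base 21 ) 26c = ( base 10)1020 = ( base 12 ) 710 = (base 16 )3FC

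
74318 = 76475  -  2157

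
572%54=32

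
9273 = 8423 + 850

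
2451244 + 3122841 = 5574085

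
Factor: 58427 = 58427^1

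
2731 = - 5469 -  - 8200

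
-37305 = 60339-97644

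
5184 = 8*648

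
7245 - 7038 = 207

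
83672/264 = 10459/33= 316.94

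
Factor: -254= -2^1*127^1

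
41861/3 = 13953 + 2/3 = 13953.67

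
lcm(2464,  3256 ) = 91168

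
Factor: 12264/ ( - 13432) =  - 21/23 = -3^1* 7^1*23^( - 1)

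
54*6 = 324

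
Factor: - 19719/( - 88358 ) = 2^( - 1)*3^2  *7^1*313^1*44179^(-1 )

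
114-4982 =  - 4868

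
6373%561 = 202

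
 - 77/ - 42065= 77/42065 = 0.00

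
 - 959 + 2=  - 957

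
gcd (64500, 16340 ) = 860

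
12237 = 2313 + 9924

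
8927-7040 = 1887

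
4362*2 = 8724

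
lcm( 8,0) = 0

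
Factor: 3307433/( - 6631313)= - 13^( - 1) * 103^1*163^1*197^1*510101^(-1)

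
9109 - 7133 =1976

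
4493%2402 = 2091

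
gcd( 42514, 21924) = 58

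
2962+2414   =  5376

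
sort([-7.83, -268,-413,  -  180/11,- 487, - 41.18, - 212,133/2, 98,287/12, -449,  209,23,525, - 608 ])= [ - 608, - 487,-449,-413, - 268, - 212, - 41.18 ,-180/11, - 7.83, 23,287/12,133/2,  98,  209,525 ]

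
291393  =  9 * 32377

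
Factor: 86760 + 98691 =3^1*7^1 * 8831^1 = 185451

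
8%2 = 0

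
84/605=84/605 = 0.14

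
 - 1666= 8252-9918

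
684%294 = 96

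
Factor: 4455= 3^4 * 5^1 *11^1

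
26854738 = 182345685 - 155490947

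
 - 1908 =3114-5022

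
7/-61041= - 1 + 61034/61041 = - 0.00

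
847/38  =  22 + 11/38 = 22.29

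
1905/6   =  635/2 = 317.50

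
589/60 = 9+49/60 = 9.82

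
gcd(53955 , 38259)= 981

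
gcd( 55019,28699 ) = 1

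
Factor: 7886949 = 3^1*7^1*375569^1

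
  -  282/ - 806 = 141/403 = 0.35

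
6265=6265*1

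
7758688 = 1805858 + 5952830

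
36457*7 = 255199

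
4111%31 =19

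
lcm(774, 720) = 30960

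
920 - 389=531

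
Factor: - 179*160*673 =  - 19274720 =- 2^5*5^1*179^1*673^1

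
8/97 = 8/97 = 0.08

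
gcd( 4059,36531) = 4059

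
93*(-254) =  - 23622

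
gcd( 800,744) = 8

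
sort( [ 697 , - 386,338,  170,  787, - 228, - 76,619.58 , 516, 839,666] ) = [ - 386, - 228, - 76,170 , 338, 516,619.58,  666, 697, 787,839] 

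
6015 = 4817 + 1198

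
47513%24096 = 23417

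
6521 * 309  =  2014989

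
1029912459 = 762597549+267314910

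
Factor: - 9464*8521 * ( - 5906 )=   476276046064= 2^4*7^1*13^2*2953^1*8521^1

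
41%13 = 2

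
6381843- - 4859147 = 11240990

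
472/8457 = 472/8457 = 0.06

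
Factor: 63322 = 2^1*7^1*4523^1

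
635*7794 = 4949190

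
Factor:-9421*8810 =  - 82999010 = -  2^1*5^1*881^1*9421^1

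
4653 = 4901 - 248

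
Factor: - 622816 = -2^5*19463^1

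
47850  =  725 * 66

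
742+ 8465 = 9207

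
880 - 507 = 373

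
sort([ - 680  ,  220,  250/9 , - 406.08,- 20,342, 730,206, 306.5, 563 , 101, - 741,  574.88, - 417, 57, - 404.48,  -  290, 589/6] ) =[-741, - 680, - 417, - 406.08,-404.48 , - 290, - 20 , 250/9,  57, 589/6,101,  206,220,306.5  ,  342,563, 574.88 , 730] 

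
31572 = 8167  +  23405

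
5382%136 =78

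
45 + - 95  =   - 50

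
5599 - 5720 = -121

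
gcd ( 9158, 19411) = 1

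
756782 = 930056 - 173274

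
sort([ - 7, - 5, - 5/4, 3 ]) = [ - 7, - 5, - 5/4,3 ]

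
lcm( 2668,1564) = 45356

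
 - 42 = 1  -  43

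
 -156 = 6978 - 7134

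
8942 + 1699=10641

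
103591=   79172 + 24419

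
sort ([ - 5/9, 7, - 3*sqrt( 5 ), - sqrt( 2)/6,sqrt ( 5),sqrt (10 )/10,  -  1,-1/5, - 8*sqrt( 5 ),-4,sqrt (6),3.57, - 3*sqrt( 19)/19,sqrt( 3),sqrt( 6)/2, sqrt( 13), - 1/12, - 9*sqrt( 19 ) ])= [-9*sqrt( 19), - 8*sqrt( 5 ), - 3*sqrt( 5) , - 4, - 1,  -  3 *sqrt(19)/19,-5/9, - sqrt(2) /6, - 1/5,-1/12,sqrt( 10 )/10,  sqrt( 6)/2, sqrt( 3),sqrt(5),sqrt( 6),3.57,sqrt( 13 ),7]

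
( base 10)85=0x55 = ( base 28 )31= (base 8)125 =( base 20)45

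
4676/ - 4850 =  - 2338/2425 = - 0.96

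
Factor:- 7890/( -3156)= 2^( -1)*5^1 = 5/2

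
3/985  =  3/985 = 0.00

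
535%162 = 49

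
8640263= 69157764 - 60517501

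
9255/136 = 68 + 7/136 = 68.05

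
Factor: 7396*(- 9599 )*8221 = - 583643351084 = -2^2 * 29^1*43^2*331^1*8221^1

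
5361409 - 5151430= 209979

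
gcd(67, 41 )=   1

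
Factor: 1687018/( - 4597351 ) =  - 2^1*11^(-1 )*47^1*131^1 * 137^1 * 417941^( - 1 ) 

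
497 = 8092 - 7595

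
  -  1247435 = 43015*(-29)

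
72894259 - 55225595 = 17668664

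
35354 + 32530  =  67884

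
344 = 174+170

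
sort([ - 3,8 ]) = [ - 3,8 ] 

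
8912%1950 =1112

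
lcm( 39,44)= 1716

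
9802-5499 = 4303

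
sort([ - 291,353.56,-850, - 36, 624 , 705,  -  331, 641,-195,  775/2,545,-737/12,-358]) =[ - 850,-358, -331, - 291,-195,  -  737/12,-36,353.56, 775/2,545,624,641,705]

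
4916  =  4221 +695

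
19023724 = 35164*541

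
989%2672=989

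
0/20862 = 0 = 0.00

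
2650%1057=536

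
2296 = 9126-6830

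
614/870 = 307/435 = 0.71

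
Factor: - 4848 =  - 2^4* 3^1 * 101^1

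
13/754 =1/58 =0.02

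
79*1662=131298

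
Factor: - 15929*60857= -17^1 * 19^1*937^1*3203^1  =  - 969391153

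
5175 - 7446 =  - 2271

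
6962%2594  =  1774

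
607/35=17+12/35 = 17.34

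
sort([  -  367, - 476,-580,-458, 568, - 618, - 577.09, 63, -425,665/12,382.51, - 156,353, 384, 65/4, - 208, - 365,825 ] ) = [  -  618, - 580, - 577.09, - 476, - 458, - 425, - 367,-365, - 208, - 156, 65/4, 665/12,63,353 , 382.51, 384, 568, 825 ] 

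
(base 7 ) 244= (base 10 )130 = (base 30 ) 4A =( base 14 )94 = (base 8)202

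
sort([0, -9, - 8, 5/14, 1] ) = [ - 9, - 8,0,5/14, 1]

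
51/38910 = 17/12970 =0.00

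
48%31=17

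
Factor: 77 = 7^1*11^1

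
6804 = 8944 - 2140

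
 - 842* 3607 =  - 3037094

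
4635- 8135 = -3500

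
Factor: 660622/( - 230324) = -330311/115162 = - 2^(  -  1 )*71^( - 1 )*811^( - 1 )  *330311^1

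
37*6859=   253783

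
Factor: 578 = 2^1*17^2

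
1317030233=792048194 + 524982039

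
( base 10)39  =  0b100111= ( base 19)21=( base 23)1g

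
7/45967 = 7/45967 = 0.00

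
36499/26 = 36499/26 = 1403.81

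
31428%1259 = 1212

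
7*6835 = 47845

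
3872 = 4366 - 494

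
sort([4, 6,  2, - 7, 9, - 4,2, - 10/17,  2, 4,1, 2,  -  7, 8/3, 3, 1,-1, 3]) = [ - 7,- 7, - 4,-1, -10/17 , 1, 1,2,2, 2, 2, 8/3,3, 3,4, 4, 6, 9 ]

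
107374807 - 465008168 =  - 357633361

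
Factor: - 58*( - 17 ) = 986 = 2^1*17^1*29^1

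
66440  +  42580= 109020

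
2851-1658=1193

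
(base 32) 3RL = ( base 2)111101110101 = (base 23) 7b1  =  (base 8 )7565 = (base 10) 3957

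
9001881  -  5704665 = 3297216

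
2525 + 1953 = 4478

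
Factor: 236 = 2^2*59^1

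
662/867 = 662/867 = 0.76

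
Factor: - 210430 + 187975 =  - 22455=   - 3^2 * 5^1*499^1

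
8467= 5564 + 2903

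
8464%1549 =719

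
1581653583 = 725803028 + 855850555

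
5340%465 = 225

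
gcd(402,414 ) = 6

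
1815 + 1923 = 3738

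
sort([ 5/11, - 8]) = [ - 8,5/11 ]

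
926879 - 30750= 896129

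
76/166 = 38/83 =0.46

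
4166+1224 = 5390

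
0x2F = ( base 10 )47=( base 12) 3B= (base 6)115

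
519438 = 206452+312986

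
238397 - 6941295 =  - 6702898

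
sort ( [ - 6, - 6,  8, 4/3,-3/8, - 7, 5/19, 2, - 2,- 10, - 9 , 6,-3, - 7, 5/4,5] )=[-10, - 9, - 7, - 7, - 6,- 6, - 3, - 2, - 3/8,5/19, 5/4, 4/3, 2,5,6 , 8 ]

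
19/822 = 19/822  =  0.02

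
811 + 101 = 912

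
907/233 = 3 + 208/233 = 3.89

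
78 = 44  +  34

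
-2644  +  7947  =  5303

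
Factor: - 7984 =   -  2^4*499^1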